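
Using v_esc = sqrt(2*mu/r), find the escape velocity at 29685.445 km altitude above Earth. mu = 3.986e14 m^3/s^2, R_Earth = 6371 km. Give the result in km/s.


r = 6371.0 + 29685.445 = 36056.4450 km = 3.6056445e+07 m
v_esc = sqrt(2*mu/r) = sqrt(2*3.986e14 / 3.6056445e+07)
v_esc = 4702.1036 m/s = 4.7021 km/s

4.7021 km/s


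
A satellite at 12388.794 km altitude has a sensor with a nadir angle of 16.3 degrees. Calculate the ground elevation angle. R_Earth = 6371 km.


r = R_E + alt = 18759.7940 km
Law of sines in the satellite / Earth-center / ground-point triangle:
  sin(nadir)/R_E = sin(90 + el)/r  =>  cos(el) = (r/R_E)*sin(nadir)
cos(el) = (18759.7940 / 6371.0000) * sin(16.3 deg) = 0.8264401
el = arccos(0.8264401) = 34.2652 deg
(Earth-central angle = 90 - nadir - el = 39.4348 deg)

34.2652 degrees


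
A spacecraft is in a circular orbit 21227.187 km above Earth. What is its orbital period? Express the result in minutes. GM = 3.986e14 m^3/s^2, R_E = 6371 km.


r = 27598.1870 km = 2.7598187e+07 m
T = 2*pi*sqrt(r^3/mu) = 2*pi*sqrt(2.1020433e+22 / 3.986e14)
T = 45628.0649 s = 760.4677 min

760.4677 minutes


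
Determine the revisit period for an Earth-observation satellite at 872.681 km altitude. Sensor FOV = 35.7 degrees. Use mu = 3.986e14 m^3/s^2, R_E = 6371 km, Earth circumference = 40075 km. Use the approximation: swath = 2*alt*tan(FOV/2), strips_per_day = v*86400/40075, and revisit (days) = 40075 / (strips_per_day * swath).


swath = 2*872.681*tan(0.3115413) = 562.0550 km
v = sqrt(mu/r) = 7418.0369 m/s = 7.4180 km/s
strips/day = v*86400/40075 = 7.4180*86400/40075 = 15.9930
coverage/day = strips * swath = 15.9930 * 562.0550 = 8988.9308 km
revisit = 40075 / 8988.9308 = 4.4583 days

4.4583 days


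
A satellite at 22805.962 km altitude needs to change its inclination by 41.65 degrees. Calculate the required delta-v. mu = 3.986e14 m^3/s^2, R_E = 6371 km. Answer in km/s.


r = 29176.9620 km = 2.9176962e+07 m
V = sqrt(mu/r) = 3696.1417 m/s
di = 41.65 deg = 0.7269296 rad
dV = 2*V*sin(di/2) = 2*3696.1417*sin(0.3634648)
dV = 2628.0663 m/s = 2.6281 km/s

2.6281 km/s


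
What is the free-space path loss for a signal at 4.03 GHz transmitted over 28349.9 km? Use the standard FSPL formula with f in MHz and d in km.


f = 4.03 GHz = 4030.0000 MHz
d = 28349.9 km
FSPL = 32.44 + 20*log10(4030.0000) + 20*log10(28349.9)
FSPL = 32.44 + 72.1061 + 89.0510
FSPL = 193.5971 dB

193.5971 dB


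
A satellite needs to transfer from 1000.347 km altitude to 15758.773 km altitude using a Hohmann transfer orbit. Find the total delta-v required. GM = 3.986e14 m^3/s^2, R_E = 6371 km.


r1 = 7371.3470 km = 7.371347e+06 m
r2 = 22129.7730 km = 2.2129773e+07 m
dv1 = sqrt(mu/r1)*(sqrt(2*r2/(r1+r2)) - 1) = 1653.4661 m/s
dv2 = sqrt(mu/r2)*(1 - sqrt(2*r1/(r1+r2))) = 1243.8528 m/s
total dv = |dv1| + |dv2| = 1653.4661 + 1243.8528 = 2897.3189 m/s = 2.8973 km/s

2.8973 km/s


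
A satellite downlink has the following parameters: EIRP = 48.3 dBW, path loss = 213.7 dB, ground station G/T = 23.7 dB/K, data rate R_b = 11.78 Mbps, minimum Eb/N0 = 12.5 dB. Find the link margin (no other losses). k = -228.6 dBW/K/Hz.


C/N0 = EIRP - FSPL + G/T - k = 48.3 - 213.7 + 23.7 - (-228.6)
C/N0 = 86.9000 dB-Hz
R_b = 11.78 Mbps = 1.178e+07 bps -> 10*log10(R_b) = 70.7115 dB-Hz
Eb/N0 = C/N0 - 10*log10(R_b) = 86.9000 - 70.7115 = 16.1885 dB
Margin = Eb/N0 - Eb/N0_req = 16.1885 - 12.5 = 3.6885 dB (link closes)

3.6885 dB


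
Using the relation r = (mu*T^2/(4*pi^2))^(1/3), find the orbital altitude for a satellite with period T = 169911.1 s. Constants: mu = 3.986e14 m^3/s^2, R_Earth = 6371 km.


T = 169911.1 s
r = (mu*T^2/(4*pi^2))^(1/3) = (3.986e14 * 169911.1^2 / (4*pi^2))^(1/3)
r = 6.6304095e+07 m = 66304.0953 km
alt = r - R_E = 66304.0953 - 6371 = 59933.0953 km

59933.0953 km


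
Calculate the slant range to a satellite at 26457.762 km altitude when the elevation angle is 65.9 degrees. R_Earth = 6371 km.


h = 26457.762 km, el = 65.9 deg
d = -R_E*sin(el) + sqrt((R_E*sin(el))^2 + 2*R_E*h + h^2)
d = -6371.0000*sin(1.1502) + sqrt((6371.0000*0.9128342)^2 + 2*6371.0000*26457.762 + 26457.762^2)
d = 26909.8579 km

26909.8579 km


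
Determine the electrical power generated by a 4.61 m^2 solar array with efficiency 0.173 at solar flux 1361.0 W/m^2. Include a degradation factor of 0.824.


P = area * eta * S * degradation
P = 4.61 * 0.173 * 1361.0 * 0.824
P = 894.4012 W

894.4012 W


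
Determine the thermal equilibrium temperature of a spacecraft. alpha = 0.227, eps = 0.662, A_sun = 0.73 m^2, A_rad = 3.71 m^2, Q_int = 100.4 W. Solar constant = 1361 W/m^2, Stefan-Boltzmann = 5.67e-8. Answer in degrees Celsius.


Numerator = alpha*S*A_sun + Q_int = 0.227*1361*0.73 + 100.4 = 325.9313 W
Denominator = eps*sigma*A_rad = 0.662*5.67e-8*3.71 = 1.3925633e-07 W/K^4
T^4 = 2.3405134e+09 K^4
T = 219.9519 K = -53.1981 C

-53.1981 degrees Celsius


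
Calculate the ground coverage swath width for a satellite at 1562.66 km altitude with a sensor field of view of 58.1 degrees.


FOV = 58.1 deg = 1.0140 rad
swath = 2 * alt * tan(FOV/2) = 2 * 1562.66 * tan(0.5070181)
swath = 2 * 1562.66 * 0.5554504
swath = 1735.9603 km

1735.9603 km


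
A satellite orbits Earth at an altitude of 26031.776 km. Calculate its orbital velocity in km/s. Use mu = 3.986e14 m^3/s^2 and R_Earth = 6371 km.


r = R_E + alt = 6371.0 + 26031.776 = 32402.7760 km = 3.2402776e+07 m
v = sqrt(mu/r) = sqrt(3.986e14 / 3.2402776e+07) = 3507.3373 m/s = 3.5073 km/s

3.5073 km/s


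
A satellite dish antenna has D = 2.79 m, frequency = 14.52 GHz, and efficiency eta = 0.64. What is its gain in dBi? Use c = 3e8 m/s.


lambda = c/f = 3e8 / 1.452e+10 = 0.02066116 m
G = eta*(pi*D/lambda)^2 = 0.64*(pi*2.79/0.02066116)^2
G = 115180.4708 (linear)
G = 10*log10(115180.4708) = 50.6138 dBi

50.6138 dBi


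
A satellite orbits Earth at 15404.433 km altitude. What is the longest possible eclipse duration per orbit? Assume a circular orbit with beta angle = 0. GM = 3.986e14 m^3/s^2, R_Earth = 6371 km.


r = 21775.4330 km
T = 532.9791 min
Eclipse fraction = arcsin(R_E/r)/pi = arcsin(6371.0000/21775.4330)/pi
= arcsin(0.2925774)/pi = 0.09451292
Eclipse duration = 0.09451292 * 532.9791 = 50.3734 min

50.3734 minutes


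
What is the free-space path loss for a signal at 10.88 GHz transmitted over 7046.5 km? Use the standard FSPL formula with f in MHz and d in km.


f = 10.88 GHz = 10880.0000 MHz
d = 7046.5 km
FSPL = 32.44 + 20*log10(10880.0000) + 20*log10(7046.5)
FSPL = 32.44 + 80.7326 + 76.9595
FSPL = 190.1320 dB

190.1320 dB


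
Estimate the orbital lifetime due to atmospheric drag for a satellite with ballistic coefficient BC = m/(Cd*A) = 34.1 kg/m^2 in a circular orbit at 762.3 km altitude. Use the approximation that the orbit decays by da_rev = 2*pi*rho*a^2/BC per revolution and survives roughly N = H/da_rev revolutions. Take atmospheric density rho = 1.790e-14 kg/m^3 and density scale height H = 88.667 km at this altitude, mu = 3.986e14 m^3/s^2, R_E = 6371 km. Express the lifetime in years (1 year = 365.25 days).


a = R_E + alt = 7133.3000 km = 7.1333e+06 m
da_rev = 2*pi*rho*a^2/BC = 2*pi*1.790e-14*(7.1333e+06)^2/34.1 = 0.167826099 m per revolution
N = H/da_rev = 88667.0000 m / 0.167826099 m = 528326.6473 revolutions
P = 2*pi*sqrt(a^3/mu) = 5995.7975 s
lifetime = N*P = 528326.6473 * 5995.7975 = 3.1677396e+09 s = 36663.6525 days
years = 36663.6525 / 365.25 = 100.3796 years

100.3796 years


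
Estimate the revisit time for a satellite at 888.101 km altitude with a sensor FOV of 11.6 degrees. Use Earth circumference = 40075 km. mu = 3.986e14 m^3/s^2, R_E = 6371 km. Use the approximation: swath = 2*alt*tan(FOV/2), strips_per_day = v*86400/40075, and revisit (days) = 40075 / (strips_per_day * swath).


swath = 2*888.101*tan(0.1012291) = 180.4200 km
v = sqrt(mu/r) = 7410.1539 m/s = 7.4102 km/s
strips/day = v*86400/40075 = 7.4102*86400/40075 = 15.9760
coverage/day = strips * swath = 15.9760 * 180.4200 = 2882.3862 km
revisit = 40075 / 2882.3862 = 13.9034 days

13.9034 days


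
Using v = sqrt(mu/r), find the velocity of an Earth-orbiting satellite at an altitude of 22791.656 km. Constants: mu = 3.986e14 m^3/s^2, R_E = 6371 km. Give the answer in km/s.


r = R_E + alt = 6371.0 + 22791.656 = 29162.6560 km = 2.9162656e+07 m
v = sqrt(mu/r) = sqrt(3.986e14 / 2.9162656e+07) = 3697.0482 m/s = 3.6970 km/s

3.6970 km/s


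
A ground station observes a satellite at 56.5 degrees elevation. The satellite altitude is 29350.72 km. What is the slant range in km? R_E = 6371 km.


h = 29350.72 km, el = 56.5 deg
d = -R_E*sin(el) + sqrt((R_E*sin(el))^2 + 2*R_E*h + h^2)
d = -6371.0000*sin(0.986111) + sqrt((6371.0000*0.8338858)^2 + 2*6371.0000*29350.72 + 29350.72^2)
d = 30235.5381 km

30235.5381 km


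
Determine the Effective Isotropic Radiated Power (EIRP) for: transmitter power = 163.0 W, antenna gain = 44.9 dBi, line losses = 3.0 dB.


Pt = 163.0 W = 22.1219 dBW
EIRP = Pt_dBW + Gt - losses = 22.1219 + 44.9 - 3.0 = 64.0219 dBW

64.0219 dBW


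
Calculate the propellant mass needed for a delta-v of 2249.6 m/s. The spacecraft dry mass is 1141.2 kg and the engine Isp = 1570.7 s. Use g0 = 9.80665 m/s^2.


ve = Isp * g0 = 1570.7 * 9.80665 = 15403.305155 m/s
mass ratio = exp(dv/ve) = exp(2249.6/15403.305155) = 1.15725009
m_prop = m_dry * (mr - 1) = 1141.2 * (1.15725009 - 1)
m_prop = 179.4538 kg

179.4538 kg


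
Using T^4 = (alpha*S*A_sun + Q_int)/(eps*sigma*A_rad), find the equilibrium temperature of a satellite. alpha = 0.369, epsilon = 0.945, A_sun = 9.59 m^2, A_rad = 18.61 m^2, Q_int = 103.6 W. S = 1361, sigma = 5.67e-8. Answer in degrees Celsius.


Numerator = alpha*S*A_sun + Q_int = 0.369*1361*9.59 + 103.6 = 4919.7843 W
Denominator = eps*sigma*A_rad = 0.945*5.67e-8*18.61 = 9.9715171e-07 W/K^4
T^4 = 4.9338373e+09 K^4
T = 265.0307 K = -8.1193 C

-8.1193 degrees Celsius


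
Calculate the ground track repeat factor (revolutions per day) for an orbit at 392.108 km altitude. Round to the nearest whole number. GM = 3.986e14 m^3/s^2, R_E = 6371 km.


r = 6.763108e+06 m
T = 2*pi*sqrt(r^3/mu) = 5535.1667 s = 92.2528 min
revs/day = 1440 / 92.2528 = 15.6093
Rounded: 16 revolutions per day

16 revolutions per day


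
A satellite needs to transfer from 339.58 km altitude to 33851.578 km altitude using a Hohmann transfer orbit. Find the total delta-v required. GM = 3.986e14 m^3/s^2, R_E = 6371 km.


r1 = 6710.5800 km = 6.71058e+06 m
r2 = 40222.5780 km = 4.0222578e+07 m
dv1 = sqrt(mu/r1)*(sqrt(2*r2/(r1+r2)) - 1) = 2383.1167 m/s
dv2 = sqrt(mu/r2)*(1 - sqrt(2*r1/(r1+r2))) = 1464.5867 m/s
total dv = |dv1| + |dv2| = 2383.1167 + 1464.5867 = 3847.7034 m/s = 3.8477 km/s

3.8477 km/s


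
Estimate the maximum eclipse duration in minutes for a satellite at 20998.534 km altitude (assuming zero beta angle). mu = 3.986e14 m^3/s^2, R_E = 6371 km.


r = 27369.5340 km
T = 751.0366 min
Eclipse fraction = arcsin(R_E/r)/pi = arcsin(6371.0000/27369.5340)/pi
= arcsin(0.2327771)/pi = 0.07478125
Eclipse duration = 0.07478125 * 751.0366 = 56.1635 min

56.1635 minutes


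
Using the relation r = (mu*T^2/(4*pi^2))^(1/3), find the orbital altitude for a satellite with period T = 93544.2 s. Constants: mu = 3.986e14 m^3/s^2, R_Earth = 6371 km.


T = 93544.2 s
r = (mu*T^2/(4*pi^2))^(1/3) = (3.986e14 * 93544.2^2 / (4*pi^2))^(1/3)
r = 4.4538655e+07 m = 44538.6548 km
alt = r - R_E = 44538.6548 - 6371 = 38167.6548 km

38167.6548 km


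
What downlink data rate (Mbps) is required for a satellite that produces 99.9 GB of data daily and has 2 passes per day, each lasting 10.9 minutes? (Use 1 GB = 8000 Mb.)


total contact time = 2 * 10.9 * 60 = 1308.0000 s
data = 99.9 GB = 799200.0000 Mb
rate = 799200.0000 / 1308.0000 = 611.0092 Mbps

611.0092 Mbps


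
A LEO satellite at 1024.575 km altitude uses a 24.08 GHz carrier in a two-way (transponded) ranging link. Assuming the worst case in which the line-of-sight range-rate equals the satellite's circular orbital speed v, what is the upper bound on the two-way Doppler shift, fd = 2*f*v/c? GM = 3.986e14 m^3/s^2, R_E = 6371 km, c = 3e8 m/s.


r = 7.395575e+06 m
v = sqrt(mu/r) = 7341.4640 m/s (worst-case radial velocity)
f = 24.08 GHz = 2.408e+10 Hz
fd = 2*f*v/c = 2*2.408e+10*7341.4640/3.0e+08
fd = 1.1785497e+06 Hz

1.1785e+06 Hz


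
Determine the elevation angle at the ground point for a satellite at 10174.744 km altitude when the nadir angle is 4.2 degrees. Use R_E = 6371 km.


r = R_E + alt = 16545.7440 km
Law of sines in the satellite / Earth-center / ground-point triangle:
  sin(nadir)/R_E = sin(90 + el)/r  =>  cos(el) = (r/R_E)*sin(nadir)
cos(el) = (16545.7440 / 6371.0000) * sin(4.2 deg) = 0.1902026
el = arccos(0.1902026) = 79.0354 deg
(Earth-central angle = 90 - nadir - el = 6.7646 deg)

79.0354 degrees


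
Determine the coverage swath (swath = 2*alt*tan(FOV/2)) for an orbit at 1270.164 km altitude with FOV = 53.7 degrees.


FOV = 53.7 deg = 0.9372418 rad
swath = 2 * alt * tan(FOV/2) = 2 * 1270.164 * tan(0.4686209)
swath = 2 * 1270.164 * 0.5062322
swath = 1285.9957 km

1285.9957 km


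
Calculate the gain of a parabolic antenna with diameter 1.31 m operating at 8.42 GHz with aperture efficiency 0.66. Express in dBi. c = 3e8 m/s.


lambda = c/f = 3e8 / 8.42e+09 = 0.03562945 m
G = eta*(pi*D/lambda)^2 = 0.66*(pi*1.31/0.03562945)^2
G = 8805.7823 (linear)
G = 10*log10(8805.7823) = 39.4477 dBi

39.4477 dBi


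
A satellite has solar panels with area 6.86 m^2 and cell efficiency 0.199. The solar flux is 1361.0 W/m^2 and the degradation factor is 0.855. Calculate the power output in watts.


P = area * eta * S * degradation
P = 6.86 * 0.199 * 1361.0 * 0.855
P = 1588.5520 W

1588.5520 W


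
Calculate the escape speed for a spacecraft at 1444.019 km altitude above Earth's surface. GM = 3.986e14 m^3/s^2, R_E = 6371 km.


r = 6371.0 + 1444.019 = 7815.0190 km = 7.815019e+06 m
v_esc = sqrt(2*mu/r) = sqrt(2*3.986e14 / 7.815019e+06)
v_esc = 10099.9361 m/s = 10.0999 km/s

10.0999 km/s


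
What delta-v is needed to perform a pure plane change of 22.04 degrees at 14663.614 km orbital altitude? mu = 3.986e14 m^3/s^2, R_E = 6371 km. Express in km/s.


r = 21034.6140 km = 2.1034614e+07 m
V = sqrt(mu/r) = 4353.1274 m/s
di = 22.04 deg = 0.3846706 rad
dV = 2*V*sin(di/2) = 2*4353.1274*sin(0.1923353)
dV = 1664.2148 m/s = 1.6642 km/s

1.6642 km/s


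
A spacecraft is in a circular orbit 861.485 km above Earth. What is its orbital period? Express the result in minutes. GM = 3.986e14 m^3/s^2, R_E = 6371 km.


r = 7232.4850 km = 7.232485e+06 m
T = 2*pi*sqrt(r^3/mu) = 2*pi*sqrt(3.783229e+20 / 3.986e14)
T = 6121.2841 s = 102.0214 min

102.0214 minutes


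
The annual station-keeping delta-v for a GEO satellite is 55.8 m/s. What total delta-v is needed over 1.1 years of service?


dV = rate * years = 55.8 * 1.1
dV = 61.3800 m/s

61.3800 m/s


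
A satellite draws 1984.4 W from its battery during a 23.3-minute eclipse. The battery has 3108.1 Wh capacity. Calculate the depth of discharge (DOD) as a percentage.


E_used = P * t / 60 = 1984.4 * 23.3 / 60 = 770.6087 Wh
DOD = E_used / E_total * 100 = 770.6087 / 3108.1 * 100
DOD = 24.7936 %

24.7936 %


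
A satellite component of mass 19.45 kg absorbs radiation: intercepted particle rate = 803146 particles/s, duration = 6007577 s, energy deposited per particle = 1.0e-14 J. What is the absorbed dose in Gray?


Total energy deposited = rate * time * E_per
  = 803146 * 6007577 * 1.0e-14 = 0.04824961 J
Dose = E_total / mass = 0.04824961 / 19.45
Dose = 0.0024807 Gy

0.0025 Gy


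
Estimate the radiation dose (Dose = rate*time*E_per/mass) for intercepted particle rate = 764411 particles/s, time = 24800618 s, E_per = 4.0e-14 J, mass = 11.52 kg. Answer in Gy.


Total energy deposited = rate * time * E_per
  = 764411 * 24800618 * 4.0e-14 = 0.7583146 J
Dose = E_total / mass = 0.7583146 / 11.52
Dose = 0.06582592 Gy

0.0658 Gy


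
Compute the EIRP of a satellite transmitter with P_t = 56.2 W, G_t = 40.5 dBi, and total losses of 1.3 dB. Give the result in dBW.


Pt = 56.2 W = 17.4974 dBW
EIRP = Pt_dBW + Gt - losses = 17.4974 + 40.5 - 1.3 = 56.6974 dBW

56.6974 dBW


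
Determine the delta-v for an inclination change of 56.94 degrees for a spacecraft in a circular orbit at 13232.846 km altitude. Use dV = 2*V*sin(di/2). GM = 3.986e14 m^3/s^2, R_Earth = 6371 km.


r = 19603.8460 km = 1.9603846e+07 m
V = sqrt(mu/r) = 4509.1845 m/s
di = 56.94 deg = 0.9937905 rad
dV = 2*V*sin(di/2) = 2*4509.1845*sin(0.4968952)
dV = 4299.0434 m/s = 4.2990 km/s

4.2990 km/s


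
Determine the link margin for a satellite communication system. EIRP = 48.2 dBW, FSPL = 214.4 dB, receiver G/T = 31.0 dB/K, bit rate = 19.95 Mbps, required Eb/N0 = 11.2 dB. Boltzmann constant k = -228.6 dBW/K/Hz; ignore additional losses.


C/N0 = EIRP - FSPL + G/T - k = 48.2 - 214.4 + 31.0 - (-228.6)
C/N0 = 93.4000 dB-Hz
R_b = 19.95 Mbps = 1.995e+07 bps -> 10*log10(R_b) = 72.9994 dB-Hz
Eb/N0 = C/N0 - 10*log10(R_b) = 93.4000 - 72.9994 = 20.4006 dB
Margin = Eb/N0 - Eb/N0_req = 20.4006 - 11.2 = 9.2006 dB (link closes)

9.2006 dB


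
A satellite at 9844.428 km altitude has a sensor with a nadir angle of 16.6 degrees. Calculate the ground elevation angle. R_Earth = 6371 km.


r = R_E + alt = 16215.4280 km
Law of sines in the satellite / Earth-center / ground-point triangle:
  sin(nadir)/R_E = sin(90 + el)/r  =>  cos(el) = (r/R_E)*sin(nadir)
cos(el) = (16215.4280 / 6371.0000) * sin(16.6 deg) = 0.7271322
el = arccos(0.7271322) = 43.3535 deg
(Earth-central angle = 90 - nadir - el = 30.0465 deg)

43.3535 degrees


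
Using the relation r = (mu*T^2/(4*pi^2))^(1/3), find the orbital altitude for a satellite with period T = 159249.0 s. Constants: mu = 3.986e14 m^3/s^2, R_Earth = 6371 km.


T = 159249.0 s
r = (mu*T^2/(4*pi^2))^(1/3) = (3.986e14 * 159249.0^2 / (4*pi^2))^(1/3)
r = 6.3500478e+07 m = 63500.4781 km
alt = r - R_E = 63500.4781 - 6371 = 57129.4781 km

57129.4781 km


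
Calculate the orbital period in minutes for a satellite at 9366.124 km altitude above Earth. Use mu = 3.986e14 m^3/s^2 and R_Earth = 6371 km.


r = 15737.1240 km = 1.5737124e+07 m
T = 2*pi*sqrt(r^3/mu) = 2*pi*sqrt(3.89741e+21 / 3.986e14)
T = 19647.1369 s = 327.4523 min

327.4523 minutes


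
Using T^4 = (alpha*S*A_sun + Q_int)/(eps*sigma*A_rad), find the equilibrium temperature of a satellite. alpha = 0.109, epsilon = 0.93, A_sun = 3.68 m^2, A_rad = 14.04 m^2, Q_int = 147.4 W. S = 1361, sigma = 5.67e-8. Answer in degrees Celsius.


Numerator = alpha*S*A_sun + Q_int = 0.109*1361*3.68 + 147.4 = 693.3243 W
Denominator = eps*sigma*A_rad = 0.93*5.67e-8*14.04 = 7.4034324e-07 W/K^4
T^4 = 9.3649038e+08 K^4
T = 174.9346 K = -98.2154 C

-98.2154 degrees Celsius


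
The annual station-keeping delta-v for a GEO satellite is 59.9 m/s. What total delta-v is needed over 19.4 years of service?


dV = rate * years = 59.9 * 19.4
dV = 1162.0600 m/s

1162.0600 m/s


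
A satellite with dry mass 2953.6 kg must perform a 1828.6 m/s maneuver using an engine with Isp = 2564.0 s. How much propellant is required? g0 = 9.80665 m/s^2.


ve = Isp * g0 = 2564.0 * 9.80665 = 25144.250600 m/s
mass ratio = exp(dv/ve) = exp(1828.6/25144.250600) = 1.07543408
m_prop = m_dry * (mr - 1) = 2953.6 * (1.07543408 - 1)
m_prop = 222.8021 kg

222.8021 kg


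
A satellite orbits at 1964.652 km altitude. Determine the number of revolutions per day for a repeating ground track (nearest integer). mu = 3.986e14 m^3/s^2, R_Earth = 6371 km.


r = 8.335652e+06 m
T = 2*pi*sqrt(r^3/mu) = 7573.9177 s = 126.2320 min
revs/day = 1440 / 126.2320 = 11.4076
Rounded: 11 revolutions per day

11 revolutions per day


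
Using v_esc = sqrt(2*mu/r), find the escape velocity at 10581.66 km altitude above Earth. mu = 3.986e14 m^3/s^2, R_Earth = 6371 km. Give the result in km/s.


r = 6371.0 + 10581.66 = 16952.6600 km = 1.695266e+07 m
v_esc = sqrt(2*mu/r) = sqrt(2*3.986e14 / 1.695266e+07)
v_esc = 6857.4827 m/s = 6.8575 km/s

6.8575 km/s


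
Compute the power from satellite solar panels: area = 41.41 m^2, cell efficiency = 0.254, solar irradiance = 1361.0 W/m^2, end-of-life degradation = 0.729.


P = area * eta * S * degradation
P = 41.41 * 0.254 * 1361.0 * 0.729
P = 10435.7724 W

10435.7724 W


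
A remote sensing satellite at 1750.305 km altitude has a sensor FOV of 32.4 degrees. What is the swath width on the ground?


FOV = 32.4 deg = 0.5654867 rad
swath = 2 * alt * tan(FOV/2) = 2 * 1750.305 * tan(0.2827433)
swath = 2 * 1750.305 * 0.2905269
swath = 1017.0212 km

1017.0212 km


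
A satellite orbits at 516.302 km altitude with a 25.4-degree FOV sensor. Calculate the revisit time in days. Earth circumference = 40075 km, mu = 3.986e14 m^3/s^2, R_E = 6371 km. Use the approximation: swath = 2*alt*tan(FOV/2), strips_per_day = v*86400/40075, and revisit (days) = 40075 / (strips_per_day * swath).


swath = 2*516.302*tan(0.2216568) = 232.7074 km
v = sqrt(mu/r) = 7607.5372 m/s = 7.6075 km/s
strips/day = v*86400/40075 = 7.6075*86400/40075 = 16.4015
coverage/day = strips * swath = 16.4015 * 232.7074 = 3816.7562 km
revisit = 40075 / 3816.7562 = 10.4998 days

10.4998 days


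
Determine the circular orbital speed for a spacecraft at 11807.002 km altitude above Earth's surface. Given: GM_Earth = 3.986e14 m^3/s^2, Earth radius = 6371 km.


r = R_E + alt = 6371.0 + 11807.002 = 18178.0020 km = 1.8178002e+07 m
v = sqrt(mu/r) = sqrt(3.986e14 / 1.8178002e+07) = 4682.6918 m/s = 4.6827 km/s

4.6827 km/s


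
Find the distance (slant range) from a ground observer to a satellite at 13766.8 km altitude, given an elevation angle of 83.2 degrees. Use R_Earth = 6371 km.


h = 13766.8 km, el = 83.2 deg
d = -R_E*sin(el) + sqrt((R_E*sin(el))^2 + 2*R_E*h + h^2)
d = -6371.0000*sin(1.4521) + sqrt((6371.0000*0.9929655)^2 + 2*6371.0000*13766.8 + 13766.8^2)
d = 13797.4830 km

13797.4830 km


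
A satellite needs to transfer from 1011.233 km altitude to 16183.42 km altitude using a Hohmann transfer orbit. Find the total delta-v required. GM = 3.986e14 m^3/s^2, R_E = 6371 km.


r1 = 7382.2330 km = 7.382233e+06 m
r2 = 22554.4200 km = 2.255442e+07 m
dv1 = sqrt(mu/r1)*(sqrt(2*r2/(r1+r2)) - 1) = 1671.8517 m/s
dv2 = sqrt(mu/r2)*(1 - sqrt(2*r1/(r1+r2))) = 1251.6071 m/s
total dv = |dv1| + |dv2| = 1671.8517 + 1251.6071 = 2923.4588 m/s = 2.9235 km/s

2.9235 km/s


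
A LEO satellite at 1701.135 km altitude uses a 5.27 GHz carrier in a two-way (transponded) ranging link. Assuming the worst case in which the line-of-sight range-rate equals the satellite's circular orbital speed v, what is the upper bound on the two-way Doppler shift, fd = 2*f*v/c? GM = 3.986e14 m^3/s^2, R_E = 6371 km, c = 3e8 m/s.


r = 8.072135e+06 m
v = sqrt(mu/r) = 7027.0726 m/s (worst-case radial velocity)
f = 5.27 GHz = 5.27e+09 Hz
fd = 2*f*v/c = 2*5.27e+09*7027.0726/3.0e+08
fd = 246884.4831 Hz

246884.4831 Hz


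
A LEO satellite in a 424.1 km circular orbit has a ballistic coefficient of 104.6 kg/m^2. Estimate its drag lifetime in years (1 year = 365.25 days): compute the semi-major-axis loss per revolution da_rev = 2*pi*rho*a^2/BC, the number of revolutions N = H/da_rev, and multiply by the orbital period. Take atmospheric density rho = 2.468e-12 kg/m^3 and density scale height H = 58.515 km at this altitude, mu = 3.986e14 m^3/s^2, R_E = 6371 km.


a = R_E + alt = 6795.1000 km = 6.7951e+06 m
da_rev = 2*pi*rho*a^2/BC = 2*pi*2.468e-12*(6.7951e+06)^2/104.6 = 6.845183 m per revolution
N = H/da_rev = 58515.0000 m / 6.845183 m = 8548.3474 revolutions
P = 2*pi*sqrt(a^3/mu) = 5574.4882 s
lifetime = N*P = 8548.3474 * 5574.4882 = 4.7652662e+07 s = 551.5354 days
years = 551.5354 / 365.25 = 1.5100 years

1.5100 years


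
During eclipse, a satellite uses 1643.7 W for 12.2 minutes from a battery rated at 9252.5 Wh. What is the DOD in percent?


E_used = P * t / 60 = 1643.7 * 12.2 / 60 = 334.2190 Wh
DOD = E_used / E_total * 100 = 334.2190 / 9252.5 * 100
DOD = 3.6122 %

3.6122 %


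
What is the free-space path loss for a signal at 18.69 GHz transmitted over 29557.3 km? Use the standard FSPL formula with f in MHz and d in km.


f = 18.69 GHz = 18690.0000 MHz
d = 29557.3 km
FSPL = 32.44 + 20*log10(18690.0000) + 20*log10(29557.3)
FSPL = 32.44 + 85.4322 + 89.4133
FSPL = 207.2855 dB

207.2855 dB


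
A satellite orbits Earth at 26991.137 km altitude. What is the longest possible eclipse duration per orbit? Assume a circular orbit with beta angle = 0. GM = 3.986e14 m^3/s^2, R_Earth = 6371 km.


r = 33362.1370 km
T = 1010.7430 min
Eclipse fraction = arcsin(R_E/r)/pi = arcsin(6371.0000/33362.1370)/pi
= arcsin(0.190965)/pi = 0.06116169
Eclipse duration = 0.06116169 * 1010.7430 = 61.8188 min

61.8188 minutes


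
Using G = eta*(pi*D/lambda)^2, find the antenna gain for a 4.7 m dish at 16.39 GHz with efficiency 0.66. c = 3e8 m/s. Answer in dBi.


lambda = c/f = 3e8 / 1.639e+10 = 0.01830384 m
G = eta*(pi*D/lambda)^2 = 0.66*(pi*4.7/0.01830384)^2
G = 429491.7189 (linear)
G = 10*log10(429491.7189) = 56.3295 dBi

56.3295 dBi


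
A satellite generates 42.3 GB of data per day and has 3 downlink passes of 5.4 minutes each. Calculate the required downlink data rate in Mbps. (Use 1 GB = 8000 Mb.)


total contact time = 3 * 5.4 * 60 = 972.0000 s
data = 42.3 GB = 338400.0000 Mb
rate = 338400.0000 / 972.0000 = 348.1481 Mbps

348.1481 Mbps


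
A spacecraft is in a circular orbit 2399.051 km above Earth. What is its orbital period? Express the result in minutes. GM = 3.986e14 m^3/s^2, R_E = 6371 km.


r = 8770.0510 km = 8.770051e+06 m
T = 2*pi*sqrt(r^3/mu) = 2*pi*sqrt(6.745379e+20 / 3.986e14)
T = 8173.6192 s = 136.2270 min

136.2270 minutes


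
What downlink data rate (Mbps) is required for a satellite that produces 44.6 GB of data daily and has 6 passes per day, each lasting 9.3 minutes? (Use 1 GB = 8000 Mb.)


total contact time = 6 * 9.3 * 60 = 3348.0000 s
data = 44.6 GB = 356800.0000 Mb
rate = 356800.0000 / 3348.0000 = 106.5711 Mbps

106.5711 Mbps


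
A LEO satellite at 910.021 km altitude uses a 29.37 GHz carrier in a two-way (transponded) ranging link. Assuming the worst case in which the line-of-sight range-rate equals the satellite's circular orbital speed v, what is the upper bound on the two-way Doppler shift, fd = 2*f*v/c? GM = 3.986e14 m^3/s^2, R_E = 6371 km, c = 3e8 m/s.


r = 7.281021e+06 m
v = sqrt(mu/r) = 7398.9911 m/s (worst-case radial velocity)
f = 29.37 GHz = 2.937e+10 Hz
fd = 2*f*v/c = 2*2.937e+10*7398.9911/3.0e+08
fd = 1.4487225e+06 Hz

1.4487e+06 Hz


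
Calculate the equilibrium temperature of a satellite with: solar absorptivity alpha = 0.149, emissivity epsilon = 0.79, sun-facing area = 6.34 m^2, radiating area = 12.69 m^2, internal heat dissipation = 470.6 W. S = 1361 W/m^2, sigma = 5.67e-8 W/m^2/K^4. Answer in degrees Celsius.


Numerator = alpha*S*A_sun + Q_int = 0.149*1361*6.34 + 470.6 = 1756.2823 W
Denominator = eps*sigma*A_rad = 0.79*5.67e-8*12.69 = 5.6842317e-07 W/K^4
T^4 = 3.0897443e+09 K^4
T = 235.7657 K = -37.3843 C

-37.3843 degrees Celsius


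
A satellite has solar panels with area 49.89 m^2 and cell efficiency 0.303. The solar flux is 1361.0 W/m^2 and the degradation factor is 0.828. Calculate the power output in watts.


P = area * eta * S * degradation
P = 49.89 * 0.303 * 1361.0 * 0.828
P = 17035.0964 W

17035.0964 W


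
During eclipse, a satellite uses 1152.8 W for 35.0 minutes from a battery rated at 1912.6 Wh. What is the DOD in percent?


E_used = P * t / 60 = 1152.8 * 35.0 / 60 = 672.4667 Wh
DOD = E_used / E_total * 100 = 672.4667 / 1912.6 * 100
DOD = 35.1598 %

35.1598 %


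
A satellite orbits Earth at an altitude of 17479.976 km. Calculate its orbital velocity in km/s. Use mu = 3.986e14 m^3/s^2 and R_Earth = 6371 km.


r = R_E + alt = 6371.0 + 17479.976 = 23850.9760 km = 2.3850976e+07 m
v = sqrt(mu/r) = sqrt(3.986e14 / 2.3850976e+07) = 4088.0441 m/s = 4.0880 km/s

4.0880 km/s


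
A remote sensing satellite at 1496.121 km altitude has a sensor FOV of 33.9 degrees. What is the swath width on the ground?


FOV = 33.9 deg = 0.5916666 rad
swath = 2 * alt * tan(FOV/2) = 2 * 1496.121 * tan(0.2958333)
swath = 2 * 1496.121 * 0.3047767
swath = 911.9656 km

911.9656 km


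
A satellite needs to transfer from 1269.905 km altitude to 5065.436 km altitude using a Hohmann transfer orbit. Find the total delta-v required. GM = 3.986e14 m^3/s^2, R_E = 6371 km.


r1 = 7640.9050 km = 7.640905e+06 m
r2 = 11436.4360 km = 1.1436436e+07 m
dv1 = sqrt(mu/r1)*(sqrt(2*r2/(r1+r2)) - 1) = 685.9201 m/s
dv2 = sqrt(mu/r2)*(1 - sqrt(2*r1/(r1+r2))) = 619.8209 m/s
total dv = |dv1| + |dv2| = 685.9201 + 619.8209 = 1305.7410 m/s = 1.3057 km/s

1.3057 km/s


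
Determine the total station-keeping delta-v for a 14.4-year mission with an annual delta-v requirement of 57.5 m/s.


dV = rate * years = 57.5 * 14.4
dV = 828.0000 m/s

828.0000 m/s


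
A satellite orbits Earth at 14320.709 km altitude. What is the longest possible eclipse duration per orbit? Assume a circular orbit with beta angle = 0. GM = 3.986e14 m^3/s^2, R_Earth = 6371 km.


r = 20691.7090 km
T = 493.6902 min
Eclipse fraction = arcsin(R_E/r)/pi = arcsin(6371.0000/20691.7090)/pi
= arcsin(0.3079011)/pi = 0.09962659
Eclipse duration = 0.09962659 * 493.6902 = 49.1847 min

49.1847 minutes


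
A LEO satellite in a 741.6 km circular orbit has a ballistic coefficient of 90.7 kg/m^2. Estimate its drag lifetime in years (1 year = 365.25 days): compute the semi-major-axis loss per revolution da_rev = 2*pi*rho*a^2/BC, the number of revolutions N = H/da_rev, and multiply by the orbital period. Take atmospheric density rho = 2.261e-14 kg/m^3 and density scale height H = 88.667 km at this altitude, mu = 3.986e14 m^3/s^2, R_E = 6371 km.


a = R_E + alt = 7112.6000 km = 7.1126e+06 m
da_rev = 2*pi*rho*a^2/BC = 2*pi*2.261e-14*(7.1126e+06)^2/90.7 = 0.0792373449 m per revolution
N = H/da_rev = 88667.0000 m / 0.0792373449 m = 1.1190052e+06 revolutions
P = 2*pi*sqrt(a^3/mu) = 5969.7178 s
lifetime = N*P = 1.1190052e+06 * 5969.7178 = 6.6801452e+09 s = 77316.4948 days
years = 77316.4948 / 365.25 = 211.6810 years

211.6810 years


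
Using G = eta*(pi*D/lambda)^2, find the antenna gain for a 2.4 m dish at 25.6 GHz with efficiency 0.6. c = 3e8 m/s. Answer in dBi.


lambda = c/f = 3e8 / 2.56e+10 = 0.01171875 m
G = eta*(pi*D/lambda)^2 = 0.6*(pi*2.4/0.01171875)^2
G = 248376.7273 (linear)
G = 10*log10(248376.7273) = 53.9511 dBi

53.9511 dBi


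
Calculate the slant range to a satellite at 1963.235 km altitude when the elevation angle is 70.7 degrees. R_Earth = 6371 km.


h = 1963.235 km, el = 70.7 deg
d = -R_E*sin(el) + sqrt((R_E*sin(el))^2 + 2*R_E*h + h^2)
d = -6371.0000*sin(1.2339) + sqrt((6371.0000*0.943801)^2 + 2*6371.0000*1963.235 + 1963.235^2)
d = 2050.8813 km

2050.8813 km


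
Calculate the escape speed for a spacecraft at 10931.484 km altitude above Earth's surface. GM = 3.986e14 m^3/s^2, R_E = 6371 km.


r = 6371.0 + 10931.484 = 17302.4840 km = 1.7302484e+07 m
v_esc = sqrt(2*mu/r) = sqrt(2*3.986e14 / 1.7302484e+07)
v_esc = 6787.8059 m/s = 6.7878 km/s

6.7878 km/s


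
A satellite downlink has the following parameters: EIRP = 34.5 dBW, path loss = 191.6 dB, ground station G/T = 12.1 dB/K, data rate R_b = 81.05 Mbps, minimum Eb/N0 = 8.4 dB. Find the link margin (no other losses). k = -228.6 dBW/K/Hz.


C/N0 = EIRP - FSPL + G/T - k = 34.5 - 191.6 + 12.1 - (-228.6)
C/N0 = 83.6000 dB-Hz
R_b = 81.05 Mbps = 8.105e+07 bps -> 10*log10(R_b) = 79.0875 dB-Hz
Eb/N0 = C/N0 - 10*log10(R_b) = 83.6000 - 79.0875 = 4.5125 dB
Margin = Eb/N0 - Eb/N0_req = 4.5125 - 8.4 = -3.8875 dB (negative margin: link does not close)

-3.8875 dB


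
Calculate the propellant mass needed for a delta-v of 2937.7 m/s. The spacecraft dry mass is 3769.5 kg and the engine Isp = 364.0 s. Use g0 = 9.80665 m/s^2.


ve = Isp * g0 = 364.0 * 9.80665 = 3569.620600 m/s
mass ratio = exp(dv/ve) = exp(2937.7/3569.620600) = 2.27725920
m_prop = m_dry * (mr - 1) = 3769.5 * (2.27725920 - 1)
m_prop = 4814.6286 kg

4814.6286 kg


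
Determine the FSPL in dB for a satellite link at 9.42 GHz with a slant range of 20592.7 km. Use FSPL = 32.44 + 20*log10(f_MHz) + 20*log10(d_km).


f = 9.42 GHz = 9420.0000 MHz
d = 20592.7 km
FSPL = 32.44 + 20*log10(9420.0000) + 20*log10(20592.7)
FSPL = 32.44 + 79.4810 + 86.2743
FSPL = 198.1953 dB

198.1953 dB


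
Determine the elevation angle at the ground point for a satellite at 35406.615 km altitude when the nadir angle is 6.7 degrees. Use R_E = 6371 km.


r = R_E + alt = 41777.6150 km
Law of sines in the satellite / Earth-center / ground-point triangle:
  sin(nadir)/R_E = sin(90 + el)/r  =>  cos(el) = (r/R_E)*sin(nadir)
cos(el) = (41777.6150 / 6371.0000) * sin(6.7 deg) = 0.7650644
el = arccos(0.7650644) = 40.0873 deg
(Earth-central angle = 90 - nadir - el = 43.2127 deg)

40.0873 degrees


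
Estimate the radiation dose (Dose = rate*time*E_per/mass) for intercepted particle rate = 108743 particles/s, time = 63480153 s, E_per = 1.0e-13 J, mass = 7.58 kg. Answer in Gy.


Total energy deposited = rate * time * E_per
  = 108743 * 63480153 * 1.0e-13 = 0.6903022 J
Dose = E_total / mass = 0.6903022 / 7.58
Dose = 0.0910689 Gy

0.0911 Gy


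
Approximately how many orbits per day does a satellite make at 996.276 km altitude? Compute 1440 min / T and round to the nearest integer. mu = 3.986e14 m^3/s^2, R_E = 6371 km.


r = 7.367276e+06 m
T = 2*pi*sqrt(r^3/mu) = 6293.2014 s = 104.8867 min
revs/day = 1440 / 104.8867 = 13.7291
Rounded: 14 revolutions per day

14 revolutions per day


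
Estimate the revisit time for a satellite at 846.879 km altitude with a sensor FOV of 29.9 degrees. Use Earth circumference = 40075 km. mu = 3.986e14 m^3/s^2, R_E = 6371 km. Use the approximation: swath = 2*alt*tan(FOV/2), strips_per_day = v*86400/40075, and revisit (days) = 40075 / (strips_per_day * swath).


swath = 2*846.879*tan(0.2609267) = 452.2573 km
v = sqrt(mu/r) = 7431.2838 m/s = 7.4313 km/s
strips/day = v*86400/40075 = 7.4313*86400/40075 = 16.0215
coverage/day = strips * swath = 16.0215 * 452.2573 = 7245.8544 km
revisit = 40075 / 7245.8544 = 5.5307 days

5.5307 days


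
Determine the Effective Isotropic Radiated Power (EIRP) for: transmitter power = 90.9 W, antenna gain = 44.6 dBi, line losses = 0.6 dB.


Pt = 90.9 W = 19.5856 dBW
EIRP = Pt_dBW + Gt - losses = 19.5856 + 44.6 - 0.6 = 63.5856 dBW

63.5856 dBW


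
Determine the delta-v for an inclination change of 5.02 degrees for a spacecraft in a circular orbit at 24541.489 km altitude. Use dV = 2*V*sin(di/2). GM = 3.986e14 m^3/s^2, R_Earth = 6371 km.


r = 30912.4890 km = 3.0912489e+07 m
V = sqrt(mu/r) = 3590.8863 m/s
di = 5.02 deg = 0.08761553 rad
dV = 2*V*sin(di/2) = 2*3590.8863*sin(0.04380776)
dV = 314.5168 m/s = 0.3145168 km/s

0.3145 km/s


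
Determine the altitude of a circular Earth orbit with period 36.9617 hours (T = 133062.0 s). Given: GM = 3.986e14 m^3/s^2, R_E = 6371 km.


T = 133062.0 s
r = (mu*T^2/(4*pi^2))^(1/3) = (3.986e14 * 133062.0^2 / (4*pi^2))^(1/3)
r = 5.6332871e+07 m = 56332.8708 km
alt = r - R_E = 56332.8708 - 6371 = 49961.8708 km

49961.8708 km


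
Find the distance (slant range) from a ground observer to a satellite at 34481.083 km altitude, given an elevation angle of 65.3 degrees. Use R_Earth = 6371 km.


h = 34481.083 km, el = 65.3 deg
d = -R_E*sin(el) + sqrt((R_E*sin(el))^2 + 2*R_E*h + h^2)
d = -6371.0000*sin(1.1397) + sqrt((6371.0000*0.9085082)^2 + 2*6371.0000*34481.083 + 34481.083^2)
d = 34977.1395 km

34977.1395 km


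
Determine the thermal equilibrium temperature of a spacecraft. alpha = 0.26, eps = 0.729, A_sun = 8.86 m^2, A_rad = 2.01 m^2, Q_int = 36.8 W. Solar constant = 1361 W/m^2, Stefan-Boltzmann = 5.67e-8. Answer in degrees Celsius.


Numerator = alpha*S*A_sun + Q_int = 0.26*1361*8.86 + 36.8 = 3171.9996 W
Denominator = eps*sigma*A_rad = 0.729*5.67e-8*2.01 = 8.3081943e-08 W/K^4
T^4 = 3.817917e+10 K^4
T = 442.0350 K = 168.8850 C

168.8850 degrees Celsius


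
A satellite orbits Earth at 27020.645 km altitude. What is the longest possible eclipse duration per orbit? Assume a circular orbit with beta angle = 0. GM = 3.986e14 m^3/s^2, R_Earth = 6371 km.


r = 33391.6450 km
T = 1012.0843 min
Eclipse fraction = arcsin(R_E/r)/pi = arcsin(6371.0000/33391.6450)/pi
= arcsin(0.1907962)/pi = 0.06110697
Eclipse duration = 0.06110697 * 1012.0843 = 61.8454 min

61.8454 minutes


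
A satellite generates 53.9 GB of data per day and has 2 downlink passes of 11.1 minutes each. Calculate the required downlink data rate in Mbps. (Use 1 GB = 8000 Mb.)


total contact time = 2 * 11.1 * 60 = 1332.0000 s
data = 53.9 GB = 431200.0000 Mb
rate = 431200.0000 / 1332.0000 = 323.7237 Mbps

323.7237 Mbps


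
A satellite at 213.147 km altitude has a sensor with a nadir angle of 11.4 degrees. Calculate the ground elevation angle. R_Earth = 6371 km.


r = R_E + alt = 6584.1470 km
Law of sines in the satellite / Earth-center / ground-point triangle:
  sin(nadir)/R_E = sin(90 + el)/r  =>  cos(el) = (r/R_E)*sin(nadir)
cos(el) = (6584.1470 / 6371.0000) * sin(11.4 deg) = 0.2042701
el = arccos(0.2042701) = 78.2132 deg
(Earth-central angle = 90 - nadir - el = 0.3867764 deg)

78.2132 degrees


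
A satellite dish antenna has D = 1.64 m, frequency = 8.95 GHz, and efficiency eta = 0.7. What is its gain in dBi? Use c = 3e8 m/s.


lambda = c/f = 3e8 / 8.95e+09 = 0.03351955 m
G = eta*(pi*D/lambda)^2 = 0.7*(pi*1.64/0.03351955)^2
G = 16538.2306 (linear)
G = 10*log10(16538.2306) = 42.1849 dBi

42.1849 dBi


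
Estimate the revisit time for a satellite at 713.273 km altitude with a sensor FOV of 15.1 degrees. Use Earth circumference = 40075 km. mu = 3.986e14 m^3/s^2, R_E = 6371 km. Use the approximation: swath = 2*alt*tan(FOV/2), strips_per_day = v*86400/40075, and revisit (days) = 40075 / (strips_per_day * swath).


swath = 2*713.273*tan(0.1317724) = 189.0750 km
v = sqrt(mu/r) = 7501.0317 m/s = 7.5010 km/s
strips/day = v*86400/40075 = 7.5010*86400/40075 = 16.1719
coverage/day = strips * swath = 16.1719 * 189.0750 = 3057.7026 km
revisit = 40075 / 3057.7026 = 13.1062 days

13.1062 days


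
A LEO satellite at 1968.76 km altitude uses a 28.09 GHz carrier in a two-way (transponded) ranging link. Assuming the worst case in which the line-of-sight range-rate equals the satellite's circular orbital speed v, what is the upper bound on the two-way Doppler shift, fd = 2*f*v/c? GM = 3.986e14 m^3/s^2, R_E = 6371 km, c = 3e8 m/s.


r = 8.33976e+06 m
v = sqrt(mu/r) = 6913.4030 m/s (worst-case radial velocity)
f = 28.09 GHz = 2.809e+10 Hz
fd = 2*f*v/c = 2*2.809e+10*6913.4030/3.0e+08
fd = 1.2946499e+06 Hz

1.2946e+06 Hz


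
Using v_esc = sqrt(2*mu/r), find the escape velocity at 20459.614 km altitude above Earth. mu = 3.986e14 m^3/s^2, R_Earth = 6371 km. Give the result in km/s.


r = 6371.0 + 20459.614 = 26830.6140 km = 2.6830614e+07 m
v_esc = sqrt(2*mu/r) = sqrt(2*3.986e14 / 2.6830614e+07)
v_esc = 5450.9016 m/s = 5.4509 km/s

5.4509 km/s


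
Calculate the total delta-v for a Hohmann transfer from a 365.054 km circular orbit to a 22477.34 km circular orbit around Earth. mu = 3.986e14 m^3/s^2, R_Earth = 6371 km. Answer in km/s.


r1 = 6736.0540 km = 6.736054e+06 m
r2 = 28848.3400 km = 2.884834e+07 m
dv1 = sqrt(mu/r1)*(sqrt(2*r2/(r1+r2)) - 1) = 2102.6880 m/s
dv2 = sqrt(mu/r2)*(1 - sqrt(2*r1/(r1+r2))) = 1429.9758 m/s
total dv = |dv1| + |dv2| = 2102.6880 + 1429.9758 = 3532.6639 m/s = 3.5327 km/s

3.5327 km/s


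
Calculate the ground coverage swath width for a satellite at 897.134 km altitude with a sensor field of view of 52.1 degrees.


FOV = 52.1 deg = 0.9093165 rad
swath = 2 * alt * tan(FOV/2) = 2 * 897.134 * tan(0.4546583)
swath = 2 * 897.134 * 0.4888133
swath = 877.0621 km

877.0621 km


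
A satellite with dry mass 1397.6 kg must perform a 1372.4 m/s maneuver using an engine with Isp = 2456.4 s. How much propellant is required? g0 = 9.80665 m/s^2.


ve = Isp * g0 = 2456.4 * 9.80665 = 24089.055060 m/s
mass ratio = exp(dv/ve) = exp(1372.4/24089.055060) = 1.05862610
m_prop = m_dry * (mr - 1) = 1397.6 * (1.05862610 - 1)
m_prop = 81.9358 kg

81.9358 kg
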